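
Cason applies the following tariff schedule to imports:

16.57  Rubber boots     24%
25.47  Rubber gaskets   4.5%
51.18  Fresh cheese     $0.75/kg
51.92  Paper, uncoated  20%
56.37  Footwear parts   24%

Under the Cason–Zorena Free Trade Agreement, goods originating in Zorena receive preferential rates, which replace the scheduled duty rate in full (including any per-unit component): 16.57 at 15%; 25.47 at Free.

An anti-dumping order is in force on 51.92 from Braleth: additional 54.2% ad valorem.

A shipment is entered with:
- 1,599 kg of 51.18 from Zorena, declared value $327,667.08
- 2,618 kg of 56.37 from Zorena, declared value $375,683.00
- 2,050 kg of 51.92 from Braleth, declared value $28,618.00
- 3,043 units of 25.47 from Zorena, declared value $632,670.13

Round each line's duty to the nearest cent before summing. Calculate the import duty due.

Line 1 (51.18, Zorena, 1,599 kg, $327,667.08):
Base rate for 51.18 is $0.75/kg.
Origin Zorena is the FTA partner but 51.18 is not on the preference list; base rate stands.
Duty = 1,599 × $0.75 = $1,199.25.
Line 2 (56.37, Zorena, 2,618 kg, $375,683.00):
Base rate for 56.37 is 24%.
Origin Zorena is the FTA partner but 56.37 is not on the preference list; base rate stands.
Duty = $375,683.00 × 24% = $90,163.92.
Line 3 (51.92, Braleth, 2,050 kg, $28,618.00):
Base rate for 51.92 is 20%.
Additional duty on 51.92 from Braleth: +54.2%. Applied ad valorem rate: 20% + 54.2% = 74.2%.
Duty = $28,618.00 × 74.2% = $21,234.56.
Line 4 (25.47, Zorena, 3,043 units, $632,670.13):
Base rate for 25.47 is 4.5%.
Origin Zorena qualifies under the Cason–Zorena agreement and 25.47 is covered: preferential rate Free applies instead.
Duty = $632,670.13 × 0% = $0.00.
Total = $1,199.25 + $90,163.92 + $21,234.56 + $0.00 = $112,597.73.

$112,597.73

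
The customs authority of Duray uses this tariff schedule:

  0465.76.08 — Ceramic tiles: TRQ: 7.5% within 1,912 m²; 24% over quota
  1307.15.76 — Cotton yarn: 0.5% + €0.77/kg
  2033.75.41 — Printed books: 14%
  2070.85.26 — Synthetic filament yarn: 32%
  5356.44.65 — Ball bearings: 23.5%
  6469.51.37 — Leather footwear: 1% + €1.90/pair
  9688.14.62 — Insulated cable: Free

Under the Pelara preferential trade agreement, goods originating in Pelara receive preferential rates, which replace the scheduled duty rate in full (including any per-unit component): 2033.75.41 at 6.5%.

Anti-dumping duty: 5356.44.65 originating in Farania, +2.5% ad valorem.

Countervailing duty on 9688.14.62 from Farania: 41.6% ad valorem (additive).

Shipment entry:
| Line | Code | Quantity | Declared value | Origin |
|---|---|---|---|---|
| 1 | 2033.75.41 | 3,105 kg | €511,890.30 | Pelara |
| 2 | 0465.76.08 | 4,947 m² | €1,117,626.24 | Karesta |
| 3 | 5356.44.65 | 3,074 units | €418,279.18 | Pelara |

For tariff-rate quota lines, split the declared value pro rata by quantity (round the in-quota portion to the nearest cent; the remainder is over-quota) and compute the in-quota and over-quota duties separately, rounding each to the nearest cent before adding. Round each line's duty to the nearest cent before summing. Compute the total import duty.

Line 1 (2033.75.41, Pelara, 3,105 kg, €511,890.30):
Base rate for 2033.75.41 is 14%.
Origin Pelara qualifies under the Duray–Pelara agreement and 2033.75.41 is covered: preferential rate 6.5% applies instead.
Duty = €511,890.30 × 6.5% = €33,272.87.
Line 2 (0465.76.08, Karesta, 4,947 m², €1,117,626.24):
Code 0465.76.08 is under a tariff-rate quota (threshold 1,912 m²). In-quota: 1,912 m² at 7.5%; over-quota: 3,035 m² at 24%.
Pro-rata value split: in-quota = €1,117,626.24 × 1,912/4,947 = €431,959.04; over-quota = €1,117,626.24 − €431,959.04 = €685,667.20.
In-quota duty = €431,959.04 × 7.5% = €32,396.93. Over-quota duty = €685,667.20 × 24% = €164,560.13.
Line duty = €32,396.93 + €164,560.13 = €196,957.06.
Line 3 (5356.44.65, Pelara, 3,074 units, €418,279.18):
Base rate for 5356.44.65 is 23.5%.
Origin Pelara is the FTA partner but 5356.44.65 is not on the preference list; base rate stands.
The additional-duty order on 5356.44.65 targets Farania, not Pelara; it does not apply.
Duty = €418,279.18 × 23.5% = €98,295.61.
Total = €33,272.87 + €196,957.06 + €98,295.61 = €328,525.54.

€328,525.54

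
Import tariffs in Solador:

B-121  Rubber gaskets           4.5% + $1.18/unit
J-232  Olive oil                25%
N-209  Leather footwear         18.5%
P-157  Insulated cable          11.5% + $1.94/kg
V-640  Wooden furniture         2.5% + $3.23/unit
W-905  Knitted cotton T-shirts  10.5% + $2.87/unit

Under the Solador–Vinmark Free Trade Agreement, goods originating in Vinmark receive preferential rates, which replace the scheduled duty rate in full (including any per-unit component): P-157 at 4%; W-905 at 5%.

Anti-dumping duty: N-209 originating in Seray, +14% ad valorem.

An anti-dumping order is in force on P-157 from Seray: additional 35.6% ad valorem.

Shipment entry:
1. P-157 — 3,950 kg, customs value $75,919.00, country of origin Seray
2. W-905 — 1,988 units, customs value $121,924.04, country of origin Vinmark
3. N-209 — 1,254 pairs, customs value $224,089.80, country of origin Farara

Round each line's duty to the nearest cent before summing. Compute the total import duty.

$90,973.66

Line 1 (P-157, Seray, 3,950 kg, $75,919.00):
Base rate for P-157 is 11.5% + $1.94/kg.
P-157 has an FTA preferential rate, but origin Seray is not Vinmark; base rate stands.
Additional duty on P-157 from Seray: +35.6%. Applied ad valorem rate: 11.5% + 35.6% = 47.1%.
Duty = $75,919.00 × 47.1% + 3,950 × $1.94 = $43,420.85.
Line 2 (W-905, Vinmark, 1,988 units, $121,924.04):
Base rate for W-905 is 10.5% + $2.87/unit.
Origin Vinmark qualifies under the Solador–Vinmark agreement and W-905 is covered: preferential rate 5% applies instead.
Duty = $121,924.04 × 5% = $6,096.20.
Line 3 (N-209, Farara, 1,254 pairs, $224,089.80):
Base rate for N-209 is 18.5%.
The additional-duty order on N-209 targets Seray, not Farara; it does not apply.
Duty = $224,089.80 × 18.5% = $41,456.61.
Total = $43,420.85 + $6,096.20 + $41,456.61 = $90,973.66.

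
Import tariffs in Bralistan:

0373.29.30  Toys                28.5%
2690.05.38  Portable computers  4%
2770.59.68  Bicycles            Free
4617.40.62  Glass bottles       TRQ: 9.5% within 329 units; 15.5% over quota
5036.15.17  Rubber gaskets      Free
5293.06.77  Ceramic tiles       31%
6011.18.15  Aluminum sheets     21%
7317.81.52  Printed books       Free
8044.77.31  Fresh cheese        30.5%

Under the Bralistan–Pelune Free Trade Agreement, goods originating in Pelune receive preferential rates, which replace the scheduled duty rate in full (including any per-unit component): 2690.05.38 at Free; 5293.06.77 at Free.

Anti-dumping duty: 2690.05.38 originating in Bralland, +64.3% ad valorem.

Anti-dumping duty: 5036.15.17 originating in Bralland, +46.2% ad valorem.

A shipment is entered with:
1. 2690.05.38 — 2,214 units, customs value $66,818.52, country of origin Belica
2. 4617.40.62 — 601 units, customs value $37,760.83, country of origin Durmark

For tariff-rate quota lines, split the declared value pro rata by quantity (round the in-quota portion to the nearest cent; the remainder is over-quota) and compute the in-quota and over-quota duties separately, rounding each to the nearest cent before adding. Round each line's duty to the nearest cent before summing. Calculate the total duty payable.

$7,285.40

Line 1 (2690.05.38, Belica, 2,214 units, $66,818.52):
Base rate for 2690.05.38 is 4%.
2690.05.38 has an FTA preferential rate, but origin Belica is not Pelune; base rate stands.
The additional-duty order on 2690.05.38 targets Bralland, not Belica; it does not apply.
Duty = $66,818.52 × 4% = $2,672.74.
Line 2 (4617.40.62, Durmark, 601 units, $37,760.83):
Code 4617.40.62 is under a tariff-rate quota (threshold 329 units). In-quota: 329 units at 9.5%; over-quota: 272 units at 15.5%.
Pro-rata value split: in-quota = $37,760.83 × 329/601 = $20,671.07; over-quota = $37,760.83 − $20,671.07 = $17,089.76.
In-quota duty = $20,671.07 × 9.5% = $1,963.75. Over-quota duty = $17,089.76 × 15.5% = $2,648.91.
Line duty = $1,963.75 + $2,648.91 = $4,612.66.
Total = $2,672.74 + $4,612.66 = $7,285.40.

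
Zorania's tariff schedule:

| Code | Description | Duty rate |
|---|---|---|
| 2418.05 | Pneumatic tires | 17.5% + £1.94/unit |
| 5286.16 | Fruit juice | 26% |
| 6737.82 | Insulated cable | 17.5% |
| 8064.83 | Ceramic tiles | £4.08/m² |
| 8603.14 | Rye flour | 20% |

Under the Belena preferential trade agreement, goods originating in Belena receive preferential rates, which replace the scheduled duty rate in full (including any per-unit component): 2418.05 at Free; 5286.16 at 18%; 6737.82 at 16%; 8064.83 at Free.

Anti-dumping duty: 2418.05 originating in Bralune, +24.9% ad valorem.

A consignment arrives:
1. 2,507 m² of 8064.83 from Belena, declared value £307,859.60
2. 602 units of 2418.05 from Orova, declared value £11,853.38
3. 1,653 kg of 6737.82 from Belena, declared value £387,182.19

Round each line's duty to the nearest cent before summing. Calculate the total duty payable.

Line 1 (8064.83, Belena, 2,507 m², £307,859.60):
Base rate for 8064.83 is £4.08/m².
Origin Belena qualifies under the Zorania–Belena agreement and 8064.83 is covered: preferential rate Free applies instead.
Duty = £307,859.60 × 0% = £0.00.
Line 2 (2418.05, Orova, 602 units, £11,853.38):
Base rate for 2418.05 is 17.5% + £1.94/unit.
2418.05 has an FTA preferential rate, but origin Orova is not Belena; base rate stands.
The additional-duty order on 2418.05 targets Bralune, not Orova; it does not apply.
Duty = £11,853.38 × 17.5% + 602 × £1.94 = £3,242.22.
Line 3 (6737.82, Belena, 1,653 kg, £387,182.19):
Base rate for 6737.82 is 17.5%.
Origin Belena qualifies under the Zorania–Belena agreement and 6737.82 is covered: preferential rate 16% applies instead.
Duty = £387,182.19 × 16% = £61,949.15.
Total = £0.00 + £3,242.22 + £61,949.15 = £65,191.37.

£65,191.37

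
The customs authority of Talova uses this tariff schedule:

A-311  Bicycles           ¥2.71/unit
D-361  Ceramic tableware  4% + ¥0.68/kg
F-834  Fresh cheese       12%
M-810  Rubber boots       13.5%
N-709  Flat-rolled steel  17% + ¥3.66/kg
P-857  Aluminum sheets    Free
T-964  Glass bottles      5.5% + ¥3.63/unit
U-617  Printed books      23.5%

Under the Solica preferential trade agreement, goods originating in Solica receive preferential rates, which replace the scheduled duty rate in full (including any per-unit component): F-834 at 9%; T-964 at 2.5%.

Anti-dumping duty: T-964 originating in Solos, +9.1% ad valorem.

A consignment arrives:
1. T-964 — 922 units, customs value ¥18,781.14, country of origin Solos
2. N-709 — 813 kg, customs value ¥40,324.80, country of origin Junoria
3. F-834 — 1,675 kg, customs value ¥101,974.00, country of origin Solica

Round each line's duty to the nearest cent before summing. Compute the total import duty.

Line 1 (T-964, Solos, 922 units, ¥18,781.14):
Base rate for T-964 is 5.5% + ¥3.63/unit.
T-964 has an FTA preferential rate, but origin Solos is not Solica; base rate stands.
Additional duty on T-964 from Solos: +9.1%. Applied ad valorem rate: 5.5% + 9.1% = 14.6%.
Duty = ¥18,781.14 × 14.6% + 922 × ¥3.63 = ¥6,088.91.
Line 2 (N-709, Junoria, 813 kg, ¥40,324.80):
Base rate for N-709 is 17% + ¥3.66/kg.
Duty = ¥40,324.80 × 17% + 813 × ¥3.66 = ¥9,830.80.
Line 3 (F-834, Solica, 1,675 kg, ¥101,974.00):
Base rate for F-834 is 12%.
Origin Solica qualifies under the Talova–Solica agreement and F-834 is covered: preferential rate 9% applies instead.
Duty = ¥101,974.00 × 9% = ¥9,177.66.
Total = ¥6,088.91 + ¥9,830.80 + ¥9,177.66 = ¥25,097.37.

¥25,097.37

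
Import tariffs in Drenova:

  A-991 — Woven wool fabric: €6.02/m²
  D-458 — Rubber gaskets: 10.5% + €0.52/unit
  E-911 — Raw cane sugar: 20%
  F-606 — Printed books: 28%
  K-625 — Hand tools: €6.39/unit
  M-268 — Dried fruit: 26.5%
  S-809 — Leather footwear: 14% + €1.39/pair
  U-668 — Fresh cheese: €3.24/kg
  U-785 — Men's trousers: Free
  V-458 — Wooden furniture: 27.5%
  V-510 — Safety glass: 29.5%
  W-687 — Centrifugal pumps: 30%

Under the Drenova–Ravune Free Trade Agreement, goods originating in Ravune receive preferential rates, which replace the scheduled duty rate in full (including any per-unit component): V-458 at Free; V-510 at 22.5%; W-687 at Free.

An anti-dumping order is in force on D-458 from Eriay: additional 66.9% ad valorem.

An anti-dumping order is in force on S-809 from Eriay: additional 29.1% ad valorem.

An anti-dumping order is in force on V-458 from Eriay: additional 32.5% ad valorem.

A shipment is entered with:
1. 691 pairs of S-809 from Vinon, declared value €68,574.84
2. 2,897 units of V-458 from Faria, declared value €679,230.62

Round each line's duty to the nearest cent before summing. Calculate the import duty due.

Line 1 (S-809, Vinon, 691 pairs, €68,574.84):
Base rate for S-809 is 14% + €1.39/pair.
The additional-duty order on S-809 targets Eriay, not Vinon; it does not apply.
Duty = €68,574.84 × 14% + 691 × €1.39 = €10,560.97.
Line 2 (V-458, Faria, 2,897 units, €679,230.62):
Base rate for V-458 is 27.5%.
V-458 has an FTA preferential rate, but origin Faria is not Ravune; base rate stands.
The additional-duty order on V-458 targets Eriay, not Faria; it does not apply.
Duty = €679,230.62 × 27.5% = €186,788.42.
Total = €10,560.97 + €186,788.42 = €197,349.39.

€197,349.39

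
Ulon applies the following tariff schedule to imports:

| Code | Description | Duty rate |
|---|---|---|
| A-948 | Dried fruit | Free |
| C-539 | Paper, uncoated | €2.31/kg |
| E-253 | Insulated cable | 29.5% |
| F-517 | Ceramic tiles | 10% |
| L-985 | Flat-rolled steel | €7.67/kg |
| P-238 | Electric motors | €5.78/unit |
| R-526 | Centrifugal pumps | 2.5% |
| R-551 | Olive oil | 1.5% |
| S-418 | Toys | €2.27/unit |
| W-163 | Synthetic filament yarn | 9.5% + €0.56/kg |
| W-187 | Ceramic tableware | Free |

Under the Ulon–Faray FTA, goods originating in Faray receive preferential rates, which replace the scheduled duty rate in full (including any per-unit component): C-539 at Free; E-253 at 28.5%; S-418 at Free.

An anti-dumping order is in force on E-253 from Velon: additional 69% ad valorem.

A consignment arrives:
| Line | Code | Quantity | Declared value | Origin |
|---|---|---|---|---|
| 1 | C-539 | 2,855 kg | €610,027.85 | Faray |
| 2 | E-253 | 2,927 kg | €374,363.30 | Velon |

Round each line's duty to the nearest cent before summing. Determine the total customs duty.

Line 1 (C-539, Faray, 2,855 kg, €610,027.85):
Base rate for C-539 is €2.31/kg.
Origin Faray qualifies under the Ulon–Faray agreement and C-539 is covered: preferential rate Free applies instead.
Duty = €610,027.85 × 0% = €0.00.
Line 2 (E-253, Velon, 2,927 kg, €374,363.30):
Base rate for E-253 is 29.5%.
E-253 has an FTA preferential rate, but origin Velon is not Faray; base rate stands.
Additional duty on E-253 from Velon: +69%. Applied ad valorem rate: 29.5% + 69% = 98.5%.
Duty = €374,363.30 × 98.5% = €368,747.85.
Total = €0.00 + €368,747.85 = €368,747.85.

€368,747.85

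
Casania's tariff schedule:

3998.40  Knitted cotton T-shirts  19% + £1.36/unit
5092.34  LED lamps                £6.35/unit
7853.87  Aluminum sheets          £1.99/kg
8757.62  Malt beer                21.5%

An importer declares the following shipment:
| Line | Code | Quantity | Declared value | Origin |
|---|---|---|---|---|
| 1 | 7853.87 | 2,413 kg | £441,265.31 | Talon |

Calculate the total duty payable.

£4,801.87

Line 1 (7853.87, Talon, 2,413 kg, £441,265.31):
Base rate for 7853.87 is £1.99/kg.
Duty = 2,413 × £1.99 = £4,801.87.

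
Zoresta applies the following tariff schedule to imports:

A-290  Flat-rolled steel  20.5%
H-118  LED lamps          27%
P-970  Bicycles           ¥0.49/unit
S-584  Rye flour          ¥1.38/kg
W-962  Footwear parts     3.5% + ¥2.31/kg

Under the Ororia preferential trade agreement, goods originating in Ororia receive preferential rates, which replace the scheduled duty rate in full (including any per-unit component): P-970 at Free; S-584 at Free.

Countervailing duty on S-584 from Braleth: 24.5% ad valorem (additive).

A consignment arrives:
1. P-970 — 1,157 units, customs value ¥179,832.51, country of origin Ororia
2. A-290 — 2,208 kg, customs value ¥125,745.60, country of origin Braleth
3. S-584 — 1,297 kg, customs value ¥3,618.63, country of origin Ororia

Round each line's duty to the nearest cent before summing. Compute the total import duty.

¥25,777.85

Line 1 (P-970, Ororia, 1,157 units, ¥179,832.51):
Base rate for P-970 is ¥0.49/unit.
Origin Ororia qualifies under the Zoresta–Ororia agreement and P-970 is covered: preferential rate Free applies instead.
Duty = ¥179,832.51 × 0% = ¥0.00.
Line 2 (A-290, Braleth, 2,208 kg, ¥125,745.60):
Base rate for A-290 is 20.5%.
Duty = ¥125,745.60 × 20.5% = ¥25,777.85.
Line 3 (S-584, Ororia, 1,297 kg, ¥3,618.63):
Base rate for S-584 is ¥1.38/kg.
Origin Ororia qualifies under the Zoresta–Ororia agreement and S-584 is covered: preferential rate Free applies instead.
The additional-duty order on S-584 targets Braleth, not Ororia; it does not apply.
Duty = ¥3,618.63 × 0% = ¥0.00.
Total = ¥0.00 + ¥25,777.85 + ¥0.00 = ¥25,777.85.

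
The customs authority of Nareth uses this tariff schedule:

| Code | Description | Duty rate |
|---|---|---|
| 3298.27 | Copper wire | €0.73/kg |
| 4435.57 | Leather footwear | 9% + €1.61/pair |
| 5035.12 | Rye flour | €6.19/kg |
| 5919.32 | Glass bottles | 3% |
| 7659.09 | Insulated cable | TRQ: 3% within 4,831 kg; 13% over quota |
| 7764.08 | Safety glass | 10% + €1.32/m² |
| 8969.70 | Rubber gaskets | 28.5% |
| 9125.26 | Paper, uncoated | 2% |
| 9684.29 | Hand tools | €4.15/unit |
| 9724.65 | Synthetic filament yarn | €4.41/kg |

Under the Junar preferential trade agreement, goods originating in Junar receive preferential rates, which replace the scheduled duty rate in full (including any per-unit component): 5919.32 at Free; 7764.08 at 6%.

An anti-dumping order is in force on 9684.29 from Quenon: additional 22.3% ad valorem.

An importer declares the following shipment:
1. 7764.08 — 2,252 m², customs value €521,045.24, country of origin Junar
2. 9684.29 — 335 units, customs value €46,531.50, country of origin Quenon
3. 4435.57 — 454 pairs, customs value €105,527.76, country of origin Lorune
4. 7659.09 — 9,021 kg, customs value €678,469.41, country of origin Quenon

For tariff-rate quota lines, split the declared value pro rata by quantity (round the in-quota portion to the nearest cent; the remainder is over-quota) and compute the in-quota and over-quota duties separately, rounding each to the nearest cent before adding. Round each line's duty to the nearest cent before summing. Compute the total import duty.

Line 1 (7764.08, Junar, 2,252 m², €521,045.24):
Base rate for 7764.08 is 10% + €1.32/m².
Origin Junar qualifies under the Nareth–Junar agreement and 7764.08 is covered: preferential rate 6% applies instead.
Duty = €521,045.24 × 6% = €31,262.71.
Line 2 (9684.29, Quenon, 335 units, €46,531.50):
Base rate for 9684.29 is €4.15/unit.
Additional duty on 9684.29 from Quenon: +22.3% ad valorem. Applied ad valorem rate = 22.3%.
Duty = €46,531.50 × 22.3% + 335 × €4.15 = €11,766.77.
Line 3 (4435.57, Lorune, 454 pairs, €105,527.76):
Base rate for 4435.57 is 9% + €1.61/pair.
Duty = €105,527.76 × 9% + 454 × €1.61 = €10,228.44.
Line 4 (7659.09, Quenon, 9,021 kg, €678,469.41):
Code 7659.09 is under a tariff-rate quota (threshold 4,831 kg). In-quota: 4,831 kg at 3%; over-quota: 4,190 kg at 13%.
Pro-rata value split: in-quota = €678,469.41 × 4,831/9,021 = €363,339.51; over-quota = €678,469.41 − €363,339.51 = €315,129.90.
In-quota duty = €363,339.51 × 3% = €10,900.19. Over-quota duty = €315,129.90 × 13% = €40,966.89.
Line duty = €10,900.19 + €40,966.89 = €51,867.08.
Total = €31,262.71 + €11,766.77 + €10,228.44 + €51,867.08 = €105,125.00.

€105,125.00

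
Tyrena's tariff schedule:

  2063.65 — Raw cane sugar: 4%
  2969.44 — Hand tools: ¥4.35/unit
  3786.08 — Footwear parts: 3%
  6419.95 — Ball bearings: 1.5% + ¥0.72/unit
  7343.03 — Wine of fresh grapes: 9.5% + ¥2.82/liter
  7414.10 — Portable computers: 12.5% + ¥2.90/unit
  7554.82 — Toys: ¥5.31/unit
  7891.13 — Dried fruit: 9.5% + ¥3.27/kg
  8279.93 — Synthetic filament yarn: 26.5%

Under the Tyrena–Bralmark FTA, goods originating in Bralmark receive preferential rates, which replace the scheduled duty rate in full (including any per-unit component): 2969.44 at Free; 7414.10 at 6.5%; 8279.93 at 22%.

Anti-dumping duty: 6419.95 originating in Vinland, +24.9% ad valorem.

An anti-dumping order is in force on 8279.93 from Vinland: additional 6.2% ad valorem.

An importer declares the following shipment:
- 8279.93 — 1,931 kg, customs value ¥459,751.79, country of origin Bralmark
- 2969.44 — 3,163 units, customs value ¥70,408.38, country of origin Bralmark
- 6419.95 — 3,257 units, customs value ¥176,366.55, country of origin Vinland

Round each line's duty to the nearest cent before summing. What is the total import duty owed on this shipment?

¥150,051.20

Line 1 (8279.93, Bralmark, 1,931 kg, ¥459,751.79):
Base rate for 8279.93 is 26.5%.
Origin Bralmark qualifies under the Tyrena–Bralmark agreement and 8279.93 is covered: preferential rate 22% applies instead.
The additional-duty order on 8279.93 targets Vinland, not Bralmark; it does not apply.
Duty = ¥459,751.79 × 22% = ¥101,145.39.
Line 2 (2969.44, Bralmark, 3,163 units, ¥70,408.38):
Base rate for 2969.44 is ¥4.35/unit.
Origin Bralmark qualifies under the Tyrena–Bralmark agreement and 2969.44 is covered: preferential rate Free applies instead.
Duty = ¥70,408.38 × 0% = ¥0.00.
Line 3 (6419.95, Vinland, 3,257 units, ¥176,366.55):
Base rate for 6419.95 is 1.5% + ¥0.72/unit.
Additional duty on 6419.95 from Vinland: +24.9%. Applied ad valorem rate: 1.5% + 24.9% = 26.4%.
Duty = ¥176,366.55 × 26.4% + 3,257 × ¥0.72 = ¥48,905.81.
Total = ¥101,145.39 + ¥0.00 + ¥48,905.81 = ¥150,051.20.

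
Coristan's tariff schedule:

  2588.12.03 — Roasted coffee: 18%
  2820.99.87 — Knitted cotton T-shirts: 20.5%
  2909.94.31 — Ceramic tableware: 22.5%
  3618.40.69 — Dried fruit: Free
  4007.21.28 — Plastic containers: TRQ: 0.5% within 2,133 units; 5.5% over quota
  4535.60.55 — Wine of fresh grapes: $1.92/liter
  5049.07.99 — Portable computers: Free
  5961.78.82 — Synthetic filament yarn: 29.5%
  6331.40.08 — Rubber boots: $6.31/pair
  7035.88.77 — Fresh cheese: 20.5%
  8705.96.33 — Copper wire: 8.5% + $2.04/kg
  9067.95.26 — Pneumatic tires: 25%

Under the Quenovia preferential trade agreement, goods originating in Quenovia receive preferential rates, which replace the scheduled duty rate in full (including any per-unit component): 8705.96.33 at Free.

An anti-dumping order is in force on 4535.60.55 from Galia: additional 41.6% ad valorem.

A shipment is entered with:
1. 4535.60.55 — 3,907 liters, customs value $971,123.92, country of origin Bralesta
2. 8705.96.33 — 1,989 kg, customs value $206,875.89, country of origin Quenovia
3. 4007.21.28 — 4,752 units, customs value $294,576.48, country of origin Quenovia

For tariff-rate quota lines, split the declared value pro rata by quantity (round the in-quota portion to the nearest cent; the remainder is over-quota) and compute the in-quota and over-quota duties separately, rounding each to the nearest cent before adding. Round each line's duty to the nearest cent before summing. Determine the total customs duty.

Line 1 (4535.60.55, Bralesta, 3,907 liters, $971,123.92):
Base rate for 4535.60.55 is $1.92/liter.
The additional-duty order on 4535.60.55 targets Galia, not Bralesta; it does not apply.
Duty = 3,907 × $1.92 = $7,501.44.
Line 2 (8705.96.33, Quenovia, 1,989 kg, $206,875.89):
Base rate for 8705.96.33 is 8.5% + $2.04/kg.
Origin Quenovia qualifies under the Coristan–Quenovia agreement and 8705.96.33 is covered: preferential rate Free applies instead.
Duty = $206,875.89 × 0% = $0.00.
Line 3 (4007.21.28, Quenovia, 4,752 units, $294,576.48):
Code 4007.21.28 is under a tariff-rate quota (threshold 2,133 units). In-quota: 2,133 units at 0.5%; over-quota: 2,619 units at 5.5%.
Pro-rata value split: in-quota = $294,576.48 × 2,133/4,752 = $132,224.67; over-quota = $294,576.48 − $132,224.67 = $162,351.81.
In-quota duty = $132,224.67 × 0.5% = $661.12. Over-quota duty = $162,351.81 × 5.5% = $8,929.35.
Line duty = $661.12 + $8,929.35 = $9,590.47.
Total = $7,501.44 + $0.00 + $9,590.47 = $17,091.91.

$17,091.91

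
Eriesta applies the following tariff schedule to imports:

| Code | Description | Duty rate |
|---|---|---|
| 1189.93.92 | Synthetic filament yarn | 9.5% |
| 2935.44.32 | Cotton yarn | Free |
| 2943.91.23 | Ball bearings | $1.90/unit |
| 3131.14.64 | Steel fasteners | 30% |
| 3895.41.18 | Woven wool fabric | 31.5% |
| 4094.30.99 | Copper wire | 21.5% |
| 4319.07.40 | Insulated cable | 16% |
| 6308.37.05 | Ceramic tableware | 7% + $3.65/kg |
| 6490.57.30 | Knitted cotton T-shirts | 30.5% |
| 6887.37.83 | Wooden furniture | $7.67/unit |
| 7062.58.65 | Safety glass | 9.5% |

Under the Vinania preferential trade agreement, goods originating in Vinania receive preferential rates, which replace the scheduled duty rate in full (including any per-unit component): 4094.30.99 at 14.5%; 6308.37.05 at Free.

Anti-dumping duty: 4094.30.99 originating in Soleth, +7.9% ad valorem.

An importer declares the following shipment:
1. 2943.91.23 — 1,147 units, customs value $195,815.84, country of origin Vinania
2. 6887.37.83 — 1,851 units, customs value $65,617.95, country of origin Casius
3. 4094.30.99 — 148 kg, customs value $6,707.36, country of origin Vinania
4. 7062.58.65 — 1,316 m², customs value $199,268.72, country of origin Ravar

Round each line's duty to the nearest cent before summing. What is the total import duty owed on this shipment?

Line 1 (2943.91.23, Vinania, 1,147 units, $195,815.84):
Base rate for 2943.91.23 is $1.90/unit.
Origin Vinania is the FTA partner but 2943.91.23 is not on the preference list; base rate stands.
Duty = 1,147 × $1.90 = $2,179.30.
Line 2 (6887.37.83, Casius, 1,851 units, $65,617.95):
Base rate for 6887.37.83 is $7.67/unit.
Duty = 1,851 × $7.67 = $14,197.17.
Line 3 (4094.30.99, Vinania, 148 kg, $6,707.36):
Base rate for 4094.30.99 is 21.5%.
Origin Vinania qualifies under the Eriesta–Vinania agreement and 4094.30.99 is covered: preferential rate 14.5% applies instead.
The additional-duty order on 4094.30.99 targets Soleth, not Vinania; it does not apply.
Duty = $6,707.36 × 14.5% = $972.57.
Line 4 (7062.58.65, Ravar, 1,316 m², $199,268.72):
Base rate for 7062.58.65 is 9.5%.
Duty = $199,268.72 × 9.5% = $18,930.53.
Total = $2,179.30 + $14,197.17 + $972.57 + $18,930.53 = $36,279.57.

$36,279.57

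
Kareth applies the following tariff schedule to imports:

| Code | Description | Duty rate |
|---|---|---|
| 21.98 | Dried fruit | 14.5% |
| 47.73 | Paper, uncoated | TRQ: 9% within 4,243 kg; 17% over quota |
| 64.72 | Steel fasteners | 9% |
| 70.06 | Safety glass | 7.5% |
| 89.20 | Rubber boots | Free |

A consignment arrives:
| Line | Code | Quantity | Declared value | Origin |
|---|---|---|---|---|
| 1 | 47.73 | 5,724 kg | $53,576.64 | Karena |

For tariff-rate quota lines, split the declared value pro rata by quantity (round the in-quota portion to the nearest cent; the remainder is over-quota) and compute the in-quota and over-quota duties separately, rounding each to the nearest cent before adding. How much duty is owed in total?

Line 1 (47.73, Karena, 5,724 kg, $53,576.64):
Code 47.73 is under a tariff-rate quota (threshold 4,243 kg). In-quota: 4,243 kg at 9%; over-quota: 1,481 kg at 17%.
Pro-rata value split: in-quota = $53,576.64 × 4,243/5,724 = $39,714.48; over-quota = $53,576.64 − $39,714.48 = $13,862.16.
In-quota duty = $39,714.48 × 9% = $3,574.30. Over-quota duty = $13,862.16 × 17% = $2,356.57.
Line duty = $3,574.30 + $2,356.57 = $5,930.87.

$5,930.87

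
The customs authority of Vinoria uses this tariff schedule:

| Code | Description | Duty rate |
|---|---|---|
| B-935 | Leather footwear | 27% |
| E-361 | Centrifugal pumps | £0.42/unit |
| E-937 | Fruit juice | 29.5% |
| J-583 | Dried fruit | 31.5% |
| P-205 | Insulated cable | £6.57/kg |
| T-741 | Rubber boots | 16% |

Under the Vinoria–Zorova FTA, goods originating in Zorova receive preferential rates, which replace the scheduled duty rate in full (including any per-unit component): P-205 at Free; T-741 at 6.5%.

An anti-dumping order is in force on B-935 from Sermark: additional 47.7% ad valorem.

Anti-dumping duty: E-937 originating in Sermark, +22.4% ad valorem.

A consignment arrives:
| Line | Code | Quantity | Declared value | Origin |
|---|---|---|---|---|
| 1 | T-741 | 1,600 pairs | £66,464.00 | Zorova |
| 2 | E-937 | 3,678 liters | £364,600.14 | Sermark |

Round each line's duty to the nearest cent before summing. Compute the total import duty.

£193,547.63

Line 1 (T-741, Zorova, 1,600 pairs, £66,464.00):
Base rate for T-741 is 16%.
Origin Zorova qualifies under the Vinoria–Zorova agreement and T-741 is covered: preferential rate 6.5% applies instead.
Duty = £66,464.00 × 6.5% = £4,320.16.
Line 2 (E-937, Sermark, 3,678 liters, £364,600.14):
Base rate for E-937 is 29.5%.
Additional duty on E-937 from Sermark: +22.4%. Applied ad valorem rate: 29.5% + 22.4% = 51.9%.
Duty = £364,600.14 × 51.9% = £189,227.47.
Total = £4,320.16 + £189,227.47 = £193,547.63.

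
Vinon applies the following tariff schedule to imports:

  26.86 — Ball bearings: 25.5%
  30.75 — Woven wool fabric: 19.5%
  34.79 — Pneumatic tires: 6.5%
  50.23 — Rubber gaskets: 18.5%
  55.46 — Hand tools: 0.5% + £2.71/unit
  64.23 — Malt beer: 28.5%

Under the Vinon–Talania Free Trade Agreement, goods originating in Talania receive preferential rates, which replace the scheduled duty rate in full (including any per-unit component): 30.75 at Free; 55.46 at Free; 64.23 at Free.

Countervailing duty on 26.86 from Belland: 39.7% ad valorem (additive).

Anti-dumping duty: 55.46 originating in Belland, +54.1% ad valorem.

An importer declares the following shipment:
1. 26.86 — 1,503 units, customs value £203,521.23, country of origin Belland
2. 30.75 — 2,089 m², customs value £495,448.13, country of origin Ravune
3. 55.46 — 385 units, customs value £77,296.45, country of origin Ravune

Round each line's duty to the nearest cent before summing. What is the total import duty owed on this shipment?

£230,738.06

Line 1 (26.86, Belland, 1,503 units, £203,521.23):
Base rate for 26.86 is 25.5%.
Additional duty on 26.86 from Belland: +39.7%. Applied ad valorem rate: 25.5% + 39.7% = 65.2%.
Duty = £203,521.23 × 65.2% = £132,695.84.
Line 2 (30.75, Ravune, 2,089 m², £495,448.13):
Base rate for 30.75 is 19.5%.
30.75 has an FTA preferential rate, but origin Ravune is not Talania; base rate stands.
Duty = £495,448.13 × 19.5% = £96,612.39.
Line 3 (55.46, Ravune, 385 units, £77,296.45):
Base rate for 55.46 is 0.5% + £2.71/unit.
55.46 has an FTA preferential rate, but origin Ravune is not Talania; base rate stands.
The additional-duty order on 55.46 targets Belland, not Ravune; it does not apply.
Duty = £77,296.45 × 0.5% + 385 × £2.71 = £1,429.83.
Total = £132,695.84 + £96,612.39 + £1,429.83 = £230,738.06.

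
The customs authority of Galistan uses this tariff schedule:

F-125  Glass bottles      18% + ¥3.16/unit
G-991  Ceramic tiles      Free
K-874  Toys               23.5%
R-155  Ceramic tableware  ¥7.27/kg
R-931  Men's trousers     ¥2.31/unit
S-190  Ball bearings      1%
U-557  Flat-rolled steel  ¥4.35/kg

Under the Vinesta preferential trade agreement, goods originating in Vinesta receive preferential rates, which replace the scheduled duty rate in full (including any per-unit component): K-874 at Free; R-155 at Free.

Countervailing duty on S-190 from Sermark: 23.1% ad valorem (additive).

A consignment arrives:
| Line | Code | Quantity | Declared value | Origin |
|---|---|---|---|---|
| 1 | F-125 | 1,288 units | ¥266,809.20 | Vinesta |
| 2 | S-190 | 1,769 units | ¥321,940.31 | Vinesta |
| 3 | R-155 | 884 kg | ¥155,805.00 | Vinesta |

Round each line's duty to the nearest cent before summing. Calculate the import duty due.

¥55,315.14

Line 1 (F-125, Vinesta, 1,288 units, ¥266,809.20):
Base rate for F-125 is 18% + ¥3.16/unit.
Origin Vinesta is the FTA partner but F-125 is not on the preference list; base rate stands.
Duty = ¥266,809.20 × 18% + 1,288 × ¥3.16 = ¥52,095.74.
Line 2 (S-190, Vinesta, 1,769 units, ¥321,940.31):
Base rate for S-190 is 1%.
Origin Vinesta is the FTA partner but S-190 is not on the preference list; base rate stands.
The additional-duty order on S-190 targets Sermark, not Vinesta; it does not apply.
Duty = ¥321,940.31 × 1% = ¥3,219.40.
Line 3 (R-155, Vinesta, 884 kg, ¥155,805.00):
Base rate for R-155 is ¥7.27/kg.
Origin Vinesta qualifies under the Galistan–Vinesta agreement and R-155 is covered: preferential rate Free applies instead.
Duty = ¥155,805.00 × 0% = ¥0.00.
Total = ¥52,095.74 + ¥3,219.40 + ¥0.00 = ¥55,315.14.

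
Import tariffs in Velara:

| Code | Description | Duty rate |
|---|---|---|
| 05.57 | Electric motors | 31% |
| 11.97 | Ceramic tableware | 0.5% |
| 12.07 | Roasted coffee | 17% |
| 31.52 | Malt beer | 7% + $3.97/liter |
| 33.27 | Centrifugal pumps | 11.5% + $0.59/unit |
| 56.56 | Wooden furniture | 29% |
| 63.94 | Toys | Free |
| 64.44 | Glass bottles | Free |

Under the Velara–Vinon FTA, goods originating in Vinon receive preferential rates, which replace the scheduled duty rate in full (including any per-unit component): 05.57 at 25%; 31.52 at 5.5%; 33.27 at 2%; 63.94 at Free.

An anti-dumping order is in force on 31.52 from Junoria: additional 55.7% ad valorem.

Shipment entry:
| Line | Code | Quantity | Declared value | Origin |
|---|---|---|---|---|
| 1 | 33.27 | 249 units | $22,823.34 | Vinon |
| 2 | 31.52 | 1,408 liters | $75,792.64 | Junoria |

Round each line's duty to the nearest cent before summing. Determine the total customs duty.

$53,568.22

Line 1 (33.27, Vinon, 249 units, $22,823.34):
Base rate for 33.27 is 11.5% + $0.59/unit.
Origin Vinon qualifies under the Velara–Vinon agreement and 33.27 is covered: preferential rate 2% applies instead.
Duty = $22,823.34 × 2% = $456.47.
Line 2 (31.52, Junoria, 1,408 liters, $75,792.64):
Base rate for 31.52 is 7% + $3.97/liter.
31.52 has an FTA preferential rate, but origin Junoria is not Vinon; base rate stands.
Additional duty on 31.52 from Junoria: +55.7%. Applied ad valorem rate: 7% + 55.7% = 62.7%.
Duty = $75,792.64 × 62.7% + 1,408 × $3.97 = $53,111.75.
Total = $456.47 + $53,111.75 = $53,568.22.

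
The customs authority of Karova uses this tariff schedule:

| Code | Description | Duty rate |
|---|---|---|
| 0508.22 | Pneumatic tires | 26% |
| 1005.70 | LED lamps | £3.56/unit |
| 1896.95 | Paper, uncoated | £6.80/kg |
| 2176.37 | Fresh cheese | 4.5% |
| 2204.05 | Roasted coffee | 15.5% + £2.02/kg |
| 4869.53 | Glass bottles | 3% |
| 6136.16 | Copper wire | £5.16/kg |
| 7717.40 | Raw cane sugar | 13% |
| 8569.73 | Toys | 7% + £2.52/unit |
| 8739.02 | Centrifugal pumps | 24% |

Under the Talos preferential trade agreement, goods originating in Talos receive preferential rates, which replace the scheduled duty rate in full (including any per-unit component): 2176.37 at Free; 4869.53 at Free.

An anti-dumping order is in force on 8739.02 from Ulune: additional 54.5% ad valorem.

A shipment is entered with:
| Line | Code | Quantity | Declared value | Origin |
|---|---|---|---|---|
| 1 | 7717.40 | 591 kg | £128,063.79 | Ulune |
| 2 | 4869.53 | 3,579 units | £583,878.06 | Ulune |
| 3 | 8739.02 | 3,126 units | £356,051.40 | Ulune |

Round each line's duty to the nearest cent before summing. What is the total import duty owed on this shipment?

£313,664.98

Line 1 (7717.40, Ulune, 591 kg, £128,063.79):
Base rate for 7717.40 is 13%.
Duty = £128,063.79 × 13% = £16,648.29.
Line 2 (4869.53, Ulune, 3,579 units, £583,878.06):
Base rate for 4869.53 is 3%.
4869.53 has an FTA preferential rate, but origin Ulune is not Talos; base rate stands.
Duty = £583,878.06 × 3% = £17,516.34.
Line 3 (8739.02, Ulune, 3,126 units, £356,051.40):
Base rate for 8739.02 is 24%.
Additional duty on 8739.02 from Ulune: +54.5%. Applied ad valorem rate: 24% + 54.5% = 78.5%.
Duty = £356,051.40 × 78.5% = £279,500.35.
Total = £16,648.29 + £17,516.34 + £279,500.35 = £313,664.98.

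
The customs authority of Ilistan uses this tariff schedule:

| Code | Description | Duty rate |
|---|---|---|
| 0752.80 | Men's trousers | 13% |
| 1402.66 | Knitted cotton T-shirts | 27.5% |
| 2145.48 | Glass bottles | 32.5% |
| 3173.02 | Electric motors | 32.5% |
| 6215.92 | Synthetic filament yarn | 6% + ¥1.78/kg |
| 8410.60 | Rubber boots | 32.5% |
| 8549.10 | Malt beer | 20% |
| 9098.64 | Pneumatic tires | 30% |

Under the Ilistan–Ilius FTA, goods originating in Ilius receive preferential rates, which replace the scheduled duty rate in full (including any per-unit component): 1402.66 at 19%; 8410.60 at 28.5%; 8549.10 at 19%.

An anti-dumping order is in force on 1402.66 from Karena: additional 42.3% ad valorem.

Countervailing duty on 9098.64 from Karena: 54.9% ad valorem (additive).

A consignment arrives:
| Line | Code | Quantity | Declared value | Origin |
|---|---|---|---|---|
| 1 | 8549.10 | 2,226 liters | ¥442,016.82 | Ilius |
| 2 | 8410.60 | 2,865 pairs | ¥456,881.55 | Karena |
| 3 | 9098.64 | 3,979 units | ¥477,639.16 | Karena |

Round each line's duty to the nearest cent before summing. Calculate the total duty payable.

¥637,985.35

Line 1 (8549.10, Ilius, 2,226 liters, ¥442,016.82):
Base rate for 8549.10 is 20%.
Origin Ilius qualifies under the Ilistan–Ilius agreement and 8549.10 is covered: preferential rate 19% applies instead.
Duty = ¥442,016.82 × 19% = ¥83,983.20.
Line 2 (8410.60, Karena, 2,865 pairs, ¥456,881.55):
Base rate for 8410.60 is 32.5%.
8410.60 has an FTA preferential rate, but origin Karena is not Ilius; base rate stands.
Duty = ¥456,881.55 × 32.5% = ¥148,486.50.
Line 3 (9098.64, Karena, 3,979 units, ¥477,639.16):
Base rate for 9098.64 is 30%.
Additional duty on 9098.64 from Karena: +54.9%. Applied ad valorem rate: 30% + 54.9% = 84.9%.
Duty = ¥477,639.16 × 84.9% = ¥405,515.65.
Total = ¥83,983.20 + ¥148,486.50 + ¥405,515.65 = ¥637,985.35.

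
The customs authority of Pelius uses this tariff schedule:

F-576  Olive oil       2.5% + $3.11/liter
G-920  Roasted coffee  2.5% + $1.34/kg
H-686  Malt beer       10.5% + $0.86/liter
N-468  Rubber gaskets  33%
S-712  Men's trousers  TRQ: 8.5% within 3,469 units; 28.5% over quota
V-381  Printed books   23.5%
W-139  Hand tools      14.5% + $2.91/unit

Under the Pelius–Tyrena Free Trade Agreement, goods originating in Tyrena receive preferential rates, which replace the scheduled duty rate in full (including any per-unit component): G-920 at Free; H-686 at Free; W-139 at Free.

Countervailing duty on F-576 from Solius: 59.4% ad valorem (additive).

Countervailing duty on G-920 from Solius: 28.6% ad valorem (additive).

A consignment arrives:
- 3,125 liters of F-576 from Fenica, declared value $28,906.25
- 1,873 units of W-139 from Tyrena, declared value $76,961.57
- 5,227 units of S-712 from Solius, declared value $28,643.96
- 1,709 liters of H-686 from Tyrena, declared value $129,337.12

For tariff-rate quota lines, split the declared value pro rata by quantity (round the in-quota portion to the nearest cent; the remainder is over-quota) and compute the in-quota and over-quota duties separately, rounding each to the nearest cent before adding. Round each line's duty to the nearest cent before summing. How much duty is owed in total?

Line 1 (F-576, Fenica, 3,125 liters, $28,906.25):
Base rate for F-576 is 2.5% + $3.11/liter.
The additional-duty order on F-576 targets Solius, not Fenica; it does not apply.
Duty = $28,906.25 × 2.5% + 3,125 × $3.11 = $10,441.41.
Line 2 (W-139, Tyrena, 1,873 units, $76,961.57):
Base rate for W-139 is 14.5% + $2.91/unit.
Origin Tyrena qualifies under the Pelius–Tyrena agreement and W-139 is covered: preferential rate Free applies instead.
Duty = $76,961.57 × 0% = $0.00.
Line 3 (S-712, Solius, 5,227 units, $28,643.96):
Code S-712 is under a tariff-rate quota (threshold 3,469 units). In-quota: 3,469 units at 8.5%; over-quota: 1,758 units at 28.5%.
Pro-rata value split: in-quota = $28,643.96 × 3,469/5,227 = $19,010.12; over-quota = $28,643.96 − $19,010.12 = $9,633.84.
In-quota duty = $19,010.12 × 8.5% = $1,615.86. Over-quota duty = $9,633.84 × 28.5% = $2,745.64.
Line duty = $1,615.86 + $2,745.64 = $4,361.50.
Line 4 (H-686, Tyrena, 1,709 liters, $129,337.12):
Base rate for H-686 is 10.5% + $0.86/liter.
Origin Tyrena qualifies under the Pelius–Tyrena agreement and H-686 is covered: preferential rate Free applies instead.
Duty = $129,337.12 × 0% = $0.00.
Total = $10,441.41 + $0.00 + $4,361.50 + $0.00 = $14,802.91.

$14,802.91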